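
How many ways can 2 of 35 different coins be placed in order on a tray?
P(35,2) = 35!/(35-2)! = 1190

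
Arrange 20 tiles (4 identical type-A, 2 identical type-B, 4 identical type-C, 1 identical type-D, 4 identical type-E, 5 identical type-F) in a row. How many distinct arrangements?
20! / (4! × 2! × 4! × 1! × 4! × 5!) = 733296564000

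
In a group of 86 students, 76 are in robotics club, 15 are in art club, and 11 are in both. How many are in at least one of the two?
|A∪B| = |A| + |B| - |A∩B| = 76 + 15 - 11 = 80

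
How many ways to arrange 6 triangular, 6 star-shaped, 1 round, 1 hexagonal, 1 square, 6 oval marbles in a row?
21! / (6! × 6! × 1! × 1! × 1! × 6!) = 136882025280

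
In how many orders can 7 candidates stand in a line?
7! = 5040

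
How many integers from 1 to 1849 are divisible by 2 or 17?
⌊1849/2⌋ + ⌊1849/17⌋ - ⌊1849/34⌋ = 924 + 108 - 54 = 978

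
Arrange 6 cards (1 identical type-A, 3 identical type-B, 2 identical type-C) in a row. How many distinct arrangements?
6! / (1! × 3! × 2!) = 60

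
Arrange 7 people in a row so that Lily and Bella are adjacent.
Treat as block: (7-1)! × 2! = 720 × 2 = 1440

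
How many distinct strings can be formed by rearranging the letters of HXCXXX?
6! / (1! × 4! × 1!) = 30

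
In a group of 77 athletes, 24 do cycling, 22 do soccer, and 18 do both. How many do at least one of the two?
|A∪B| = |A| + |B| - |A∩B| = 24 + 22 - 18 = 28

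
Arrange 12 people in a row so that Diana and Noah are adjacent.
Treat as block: (12-1)! × 2! = 39916800 × 2 = 79833600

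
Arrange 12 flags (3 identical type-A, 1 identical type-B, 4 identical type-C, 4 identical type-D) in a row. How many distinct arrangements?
12! / (3! × 1! × 4! × 4!) = 138600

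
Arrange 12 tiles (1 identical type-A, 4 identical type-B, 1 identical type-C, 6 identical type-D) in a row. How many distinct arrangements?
12! / (1! × 4! × 1! × 6!) = 27720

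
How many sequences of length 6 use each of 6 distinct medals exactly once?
6! = 720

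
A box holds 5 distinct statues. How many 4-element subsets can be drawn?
C(5,4) = 5!/(4!×1!) = 5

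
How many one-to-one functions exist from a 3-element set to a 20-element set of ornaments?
P(20,3) = 20!/(20-3)! = 6840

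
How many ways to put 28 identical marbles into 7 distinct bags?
C(28+7-1, 7-1) = C(34, 6) = 1344904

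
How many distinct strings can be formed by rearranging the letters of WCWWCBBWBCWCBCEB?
16! / (5! × 5! × 5! × 1!) = 12108096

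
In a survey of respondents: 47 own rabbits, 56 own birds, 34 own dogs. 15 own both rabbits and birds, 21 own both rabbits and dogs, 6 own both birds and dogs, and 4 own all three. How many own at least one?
|A∪B∪C| = 47+56+34-15-21-6+4 = 99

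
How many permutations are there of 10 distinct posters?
10! = 3628800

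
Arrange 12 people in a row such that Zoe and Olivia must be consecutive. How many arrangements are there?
Treat the 2 as one block: (12-2+1)! × 2! = 39916800 × 2 = 79833600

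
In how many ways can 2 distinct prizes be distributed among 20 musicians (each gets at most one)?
P(20,2) = 20!/(20-2)! = 380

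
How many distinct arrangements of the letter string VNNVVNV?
7! / (4! × 3!) = 35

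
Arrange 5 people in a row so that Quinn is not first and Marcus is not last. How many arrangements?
By inclusion-exclusion: 5! - 2×(5-1)! + (5-2)! = 120 - 48 + 6 = 78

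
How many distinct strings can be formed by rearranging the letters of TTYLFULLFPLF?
12! / (1! × 1! × 3! × 4! × 2! × 1!) = 1663200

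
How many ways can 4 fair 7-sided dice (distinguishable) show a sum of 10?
Coefficient of x^10 in (x + x² + ... + x^7)^4. By inclusion-exclusion on dice exceeding 7: Σ_j (-1)^j C(4,j)·C(10-1-7j, 3) = C(4,0)·C(9,3) = 1·84 = 84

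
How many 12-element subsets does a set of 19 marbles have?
C(19,12) = 19!/(12!×7!) = 50388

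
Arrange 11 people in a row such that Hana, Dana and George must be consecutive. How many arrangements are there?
Treat the 3 as one block: (11-3+1)! × 3! = 362880 × 6 = 2177280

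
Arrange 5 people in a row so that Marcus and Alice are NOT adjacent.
Total - adjacent = 5! - (5-1)!×2 = 120 - 48 = 72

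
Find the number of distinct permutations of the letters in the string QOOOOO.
6! / (1! × 5!) = 6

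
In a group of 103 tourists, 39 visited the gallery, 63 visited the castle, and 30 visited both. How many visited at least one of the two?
|A∪B| = |A| + |B| - |A∩B| = 39 + 63 - 30 = 72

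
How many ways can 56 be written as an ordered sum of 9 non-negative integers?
C(56+9-1, 9-1) = C(64, 8) = 4426165368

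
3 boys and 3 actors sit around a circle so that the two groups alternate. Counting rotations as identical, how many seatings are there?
Fix one of the boys: (3-1)! ways for the remaining boys, × 3! ways for the actors = 2 × 6 = 12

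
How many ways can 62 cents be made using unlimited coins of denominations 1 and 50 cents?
Coefficient of x^62 in 1/(1-x^1) · 1/(1-x^50). Use j coins of 50 for j = 0..⌊62/50⌋ = 1, the rest in 1s: 1 + 1 = 2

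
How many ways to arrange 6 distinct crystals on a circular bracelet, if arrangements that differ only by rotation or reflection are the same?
(6-1)!/2 = 120/2 = 60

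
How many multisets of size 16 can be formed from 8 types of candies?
C(16+8-1, 8-1) = C(23, 7) = 245157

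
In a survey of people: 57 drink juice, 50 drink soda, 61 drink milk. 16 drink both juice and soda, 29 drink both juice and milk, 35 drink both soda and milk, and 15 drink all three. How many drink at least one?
|A∪B∪C| = 57+50+61-16-29-35+15 = 103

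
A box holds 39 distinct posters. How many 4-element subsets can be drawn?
C(39,4) = 39!/(4!×35!) = 82251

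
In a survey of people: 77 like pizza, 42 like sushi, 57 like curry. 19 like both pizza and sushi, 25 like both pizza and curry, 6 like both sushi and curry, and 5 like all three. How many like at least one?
|A∪B∪C| = 77+42+57-19-25-6+5 = 131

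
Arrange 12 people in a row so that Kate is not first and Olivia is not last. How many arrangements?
By inclusion-exclusion: 12! - 2×(12-1)! + (12-2)! = 479001600 - 79833600 + 3628800 = 402796800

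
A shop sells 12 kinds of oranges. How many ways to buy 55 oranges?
C(55+12-1, 12-1) = C(66, 11) = 1074082795968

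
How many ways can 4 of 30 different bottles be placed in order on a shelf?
P(30,4) = 30!/(30-4)! = 657720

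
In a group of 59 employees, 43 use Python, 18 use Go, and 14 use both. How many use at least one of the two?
|A∪B| = |A| + |B| - |A∩B| = 43 + 18 - 14 = 47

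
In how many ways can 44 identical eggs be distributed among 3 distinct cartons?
C(44+3-1, 3-1) = C(46, 2) = 1035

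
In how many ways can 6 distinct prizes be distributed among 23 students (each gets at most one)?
P(23,6) = 23!/(23-6)! = 72681840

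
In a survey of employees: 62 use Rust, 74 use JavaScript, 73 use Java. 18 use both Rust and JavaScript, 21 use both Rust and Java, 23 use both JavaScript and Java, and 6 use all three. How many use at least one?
|A∪B∪C| = 62+74+73-18-21-23+6 = 153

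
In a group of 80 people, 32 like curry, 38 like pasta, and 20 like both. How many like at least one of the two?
|A∪B| = |A| + |B| - |A∩B| = 32 + 38 - 20 = 50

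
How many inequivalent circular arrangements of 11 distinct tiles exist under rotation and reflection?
(11-1)!/2 = 3628800/2 = 1814400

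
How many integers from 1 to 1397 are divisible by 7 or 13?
⌊1397/7⌋ + ⌊1397/13⌋ - ⌊1397/91⌋ = 199 + 107 - 15 = 291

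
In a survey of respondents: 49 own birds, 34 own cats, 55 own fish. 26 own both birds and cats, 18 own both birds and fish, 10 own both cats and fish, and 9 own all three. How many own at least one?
|A∪B∪C| = 49+34+55-26-18-10+9 = 93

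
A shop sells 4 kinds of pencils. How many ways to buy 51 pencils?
C(51+4-1, 4-1) = C(54, 3) = 24804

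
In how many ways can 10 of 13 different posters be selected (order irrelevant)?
C(13,10) = 13!/(10!×3!) = 286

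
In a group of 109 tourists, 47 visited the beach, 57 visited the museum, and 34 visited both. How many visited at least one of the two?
|A∪B| = |A| + |B| - |A∩B| = 47 + 57 - 34 = 70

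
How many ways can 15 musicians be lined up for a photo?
15! = 1307674368000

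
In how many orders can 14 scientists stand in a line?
14! = 87178291200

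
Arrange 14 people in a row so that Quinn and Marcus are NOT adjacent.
Total - adjacent = 14! - (14-1)!×2 = 87178291200 - 12454041600 = 74724249600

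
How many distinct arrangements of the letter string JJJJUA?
6! / (1! × 1! × 4!) = 30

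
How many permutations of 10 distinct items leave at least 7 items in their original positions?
Exactly j fixed points: C(10,j)·!(10-j); sum over j ≥ 7 (derangement numbers via !m = (m-1)·(!(m-1) + !(m-2)): !0..!3 = 1, 0, 1, 2). Σ_{j=7}^{10} C(10,j)·!(10-j) = C(10,7)·!3 + C(10,8)·!2 + C(10,9)·!1 + C(10,10)·!0 = 120·2 + 45·1 + 10·0 + 1·1 = 286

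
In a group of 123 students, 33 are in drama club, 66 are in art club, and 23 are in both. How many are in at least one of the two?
|A∪B| = |A| + |B| - |A∩B| = 33 + 66 - 23 = 76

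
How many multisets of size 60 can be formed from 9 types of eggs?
C(60+9-1, 9-1) = C(68, 8) = 7392009768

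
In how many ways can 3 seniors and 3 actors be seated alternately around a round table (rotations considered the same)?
Fix one of the seniors: (3-1)! ways for the remaining seniors, × 3! ways for the actors = 2 × 6 = 12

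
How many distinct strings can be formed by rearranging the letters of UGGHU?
5! / (1! × 2! × 2!) = 30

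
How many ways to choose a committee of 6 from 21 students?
C(21,6) = 21!/(6!×15!) = 54264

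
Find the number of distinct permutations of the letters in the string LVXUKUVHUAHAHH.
14! / (3! × 4! × 2! × 1! × 2! × 1! × 1!) = 151351200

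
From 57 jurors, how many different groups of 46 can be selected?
C(57,46) = 57!/(46!×11!) = 184509266760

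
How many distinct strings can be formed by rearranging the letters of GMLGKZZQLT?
10! / (2! × 2! × 1! × 1! × 1! × 1! × 2!) = 453600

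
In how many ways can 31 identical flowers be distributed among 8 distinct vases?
C(31+8-1, 8-1) = C(38, 7) = 12620256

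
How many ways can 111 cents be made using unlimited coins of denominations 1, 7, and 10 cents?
Coefficient of x^111 in 1/(1-x^1) · 1/(1-x^7) · 1/(1-x^10). Case on j = number of 10-cent coins (j = 0..11); remainder r = 111 - 10j is made from {1,7} in ⌊r/7⌋+1 ways. r = 111, 101, 91, 81, 71, 61, 51, 41, 31, 21, 11, 1 → 16 + 15 + 14 + 12 + 11 + 9 + 8 + 6 + 5 + 4 + 2 + 1 = 103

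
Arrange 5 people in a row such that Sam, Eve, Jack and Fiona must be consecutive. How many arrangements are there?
Treat the 4 as one block: (5-4+1)! × 4! = 2 × 24 = 48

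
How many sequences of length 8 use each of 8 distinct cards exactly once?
8! = 40320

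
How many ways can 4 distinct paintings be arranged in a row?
4! = 24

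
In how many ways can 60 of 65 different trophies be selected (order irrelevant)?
C(65,60) = 65!/(60!×5!) = 8259888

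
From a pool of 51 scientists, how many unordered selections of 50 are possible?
C(51,50) = 51!/(50!×1!) = 51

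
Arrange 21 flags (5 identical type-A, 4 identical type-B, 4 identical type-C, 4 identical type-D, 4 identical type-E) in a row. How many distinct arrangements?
21! / (5! × 4! × 4! × 4! × 4!) = 1283268987000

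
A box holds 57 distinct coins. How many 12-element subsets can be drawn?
C(57,12) = 57!/(12!×45!) = 707285522580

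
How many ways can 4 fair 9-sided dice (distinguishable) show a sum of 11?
Coefficient of x^11 in (x + x² + ... + x^9)^4. By inclusion-exclusion on dice exceeding 9: Σ_j (-1)^j C(4,j)·C(11-1-9j, 3) = C(4,0)·C(10,3) = 1·120 = 120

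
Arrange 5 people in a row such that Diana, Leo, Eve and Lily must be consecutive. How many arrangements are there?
Treat the 4 as one block: (5-4+1)! × 4! = 2 × 24 = 48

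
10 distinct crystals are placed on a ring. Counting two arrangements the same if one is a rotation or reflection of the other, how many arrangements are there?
(10-1)!/2 = 362880/2 = 181440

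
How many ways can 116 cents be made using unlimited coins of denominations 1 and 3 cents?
Coefficient of x^116 in 1/(1-x^1) · 1/(1-x^3). Use j coins of 3 for j = 0..⌊116/3⌋ = 38, the rest in 1s: 38 + 1 = 39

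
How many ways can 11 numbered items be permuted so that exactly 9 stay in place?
Choose the 9 fixed points C(11,9) = 55, derange the rest: !2 = Σ_{j=0}^{2} (-1)^j·2!/j! = 2 - 2 + 1 = 1. Product = 55 × 1 = 55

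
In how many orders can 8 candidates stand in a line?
8! = 40320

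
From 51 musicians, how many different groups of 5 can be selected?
C(51,5) = 51!/(5!×46!) = 2349060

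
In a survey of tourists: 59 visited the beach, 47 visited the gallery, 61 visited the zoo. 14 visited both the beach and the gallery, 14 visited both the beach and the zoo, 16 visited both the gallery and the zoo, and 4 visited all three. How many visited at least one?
|A∪B∪C| = 59+47+61-14-14-16+4 = 127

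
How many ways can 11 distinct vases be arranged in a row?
11! = 39916800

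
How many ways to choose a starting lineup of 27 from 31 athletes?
C(31,27) = 31!/(27!×4!) = 31465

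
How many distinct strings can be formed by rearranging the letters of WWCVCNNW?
8! / (1! × 2! × 2! × 3!) = 1680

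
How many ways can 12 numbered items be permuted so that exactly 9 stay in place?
Choose the 9 fixed points C(12,9) = 220, derange the rest: !3 = Σ_{j=0}^{3} (-1)^j·3!/j! = 6 - 6 + 3 - 1 = 2. Product = 220 × 2 = 440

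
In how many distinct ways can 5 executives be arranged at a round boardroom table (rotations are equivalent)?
Circular: fix one position, arrange the rest. (5-1)! = 24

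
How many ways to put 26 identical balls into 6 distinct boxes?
C(26+6-1, 6-1) = C(31, 5) = 169911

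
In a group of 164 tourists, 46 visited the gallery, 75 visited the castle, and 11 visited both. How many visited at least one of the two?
|A∪B| = |A| + |B| - |A∩B| = 46 + 75 - 11 = 110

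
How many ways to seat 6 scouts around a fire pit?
Circular: fix one position, arrange the rest. (6-1)! = 120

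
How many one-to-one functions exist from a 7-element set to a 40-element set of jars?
P(40,7) = 40!/(40-7)! = 93963542400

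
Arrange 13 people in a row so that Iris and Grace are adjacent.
Treat as block: (13-1)! × 2! = 479001600 × 2 = 958003200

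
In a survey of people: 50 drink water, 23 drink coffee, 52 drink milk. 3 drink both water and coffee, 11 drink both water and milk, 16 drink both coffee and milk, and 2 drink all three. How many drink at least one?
|A∪B∪C| = 50+23+52-3-11-16+2 = 97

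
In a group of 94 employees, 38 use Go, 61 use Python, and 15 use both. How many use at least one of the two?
|A∪B| = |A| + |B| - |A∩B| = 38 + 61 - 15 = 84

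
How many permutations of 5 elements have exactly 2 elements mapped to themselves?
Choose the 2 fixed points C(5,2) = 10, derange the rest: !3 = Σ_{j=0}^{3} (-1)^j·3!/j! = 6 - 6 + 3 - 1 = 2. Product = 10 × 2 = 20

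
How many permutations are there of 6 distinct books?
6! = 720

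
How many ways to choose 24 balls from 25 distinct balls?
C(25,24) = 25!/(24!×1!) = 25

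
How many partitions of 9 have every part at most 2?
Let r_j(i) = number of partitions of i into parts ≤ j, for i = 0..9. r_1(i) = 1 for all i; r_j(i) = r_{j-1}(i) + r_j(i-j). Rows j = 2..2: ≤2: 1 1 2 2 3 3 4 4 5 5. r_2(9) = 5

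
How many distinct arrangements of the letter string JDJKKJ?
6! / (3! × 1! × 2!) = 60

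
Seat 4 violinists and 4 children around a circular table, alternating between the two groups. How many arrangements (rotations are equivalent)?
Fix one of the violinists: (4-1)! ways for the remaining violinists, × 4! ways for the children = 6 × 24 = 144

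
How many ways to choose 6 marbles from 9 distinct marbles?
C(9,6) = 9!/(6!×3!) = 84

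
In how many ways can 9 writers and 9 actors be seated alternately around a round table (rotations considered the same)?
Fix one of the writers: (9-1)! ways for the remaining writers, × 9! ways for the actors = 40320 × 362880 = 14631321600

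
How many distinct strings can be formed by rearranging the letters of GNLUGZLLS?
9! / (1! × 3! × 1! × 1! × 1! × 2!) = 30240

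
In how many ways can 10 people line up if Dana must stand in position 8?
Fix one position: (10-1)! = 362880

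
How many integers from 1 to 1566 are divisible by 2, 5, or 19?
⌊1566/2⌋+⌊1566/5⌋+⌊1566/19⌋ - ⌊1566/10⌋-⌊1566/38⌋-⌊1566/95⌋ + ⌊1566/190⌋ = 783+313+82 - 156-41-16 + 8 = 973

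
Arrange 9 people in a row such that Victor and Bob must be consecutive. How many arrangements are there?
Treat the 2 as one block: (9-2+1)! × 2! = 40320 × 2 = 80640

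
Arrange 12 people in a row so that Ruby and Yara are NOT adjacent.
Total - adjacent = 12! - (12-1)!×2 = 479001600 - 79833600 = 399168000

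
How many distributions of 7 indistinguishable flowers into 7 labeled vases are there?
C(7+7-1, 7-1) = C(13, 6) = 1716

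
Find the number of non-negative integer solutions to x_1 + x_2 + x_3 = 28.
C(28+3-1, 3-1) = C(30, 2) = 435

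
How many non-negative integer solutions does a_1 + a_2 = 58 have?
C(58+2-1, 2-1) = C(59, 1) = 59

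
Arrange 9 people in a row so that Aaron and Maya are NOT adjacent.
Total - adjacent = 9! - (9-1)!×2 = 362880 - 80640 = 282240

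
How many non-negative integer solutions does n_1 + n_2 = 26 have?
C(26+2-1, 2-1) = C(27, 1) = 27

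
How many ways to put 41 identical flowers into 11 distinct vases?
C(41+11-1, 11-1) = C(51, 10) = 12777711870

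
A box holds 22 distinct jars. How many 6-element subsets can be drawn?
C(22,6) = 22!/(6!×16!) = 74613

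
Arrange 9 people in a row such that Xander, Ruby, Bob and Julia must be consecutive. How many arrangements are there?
Treat the 4 as one block: (9-4+1)! × 4! = 720 × 24 = 17280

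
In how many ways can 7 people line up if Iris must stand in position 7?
Fix one position: (7-1)! = 720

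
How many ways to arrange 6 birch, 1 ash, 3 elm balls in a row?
10! / (6! × 1! × 3!) = 840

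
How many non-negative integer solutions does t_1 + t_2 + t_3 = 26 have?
C(26+3-1, 3-1) = C(28, 2) = 378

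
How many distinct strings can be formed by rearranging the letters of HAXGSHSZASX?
11! / (1! × 2! × 2! × 1! × 3! × 2!) = 831600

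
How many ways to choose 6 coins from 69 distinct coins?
C(69,6) = 69!/(6!×63!) = 119877472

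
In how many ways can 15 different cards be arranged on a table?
15! = 1307674368000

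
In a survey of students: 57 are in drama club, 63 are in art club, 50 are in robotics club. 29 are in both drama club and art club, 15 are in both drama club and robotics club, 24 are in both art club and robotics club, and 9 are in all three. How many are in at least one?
|A∪B∪C| = 57+63+50-29-15-24+9 = 111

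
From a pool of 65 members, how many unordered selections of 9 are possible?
C(65,9) = 65!/(9!×56!) = 31966749880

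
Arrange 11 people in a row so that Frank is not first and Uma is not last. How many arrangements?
By inclusion-exclusion: 11! - 2×(11-1)! + (11-2)! = 39916800 - 7257600 + 362880 = 33022080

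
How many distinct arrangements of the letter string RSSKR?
5! / (1! × 2! × 2!) = 30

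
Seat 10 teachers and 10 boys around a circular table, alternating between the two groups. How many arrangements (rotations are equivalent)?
Fix one of the teachers: (10-1)! ways for the remaining teachers, × 10! ways for the boys = 362880 × 3628800 = 1316818944000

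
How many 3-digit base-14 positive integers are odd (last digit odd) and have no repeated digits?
Last∈{1,3,5,7,9,11,13}. Last=0: 0. Last nonzero: 7×12×P(12,1) = 1008. Total = 1008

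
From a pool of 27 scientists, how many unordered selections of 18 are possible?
C(27,18) = 27!/(18!×9!) = 4686825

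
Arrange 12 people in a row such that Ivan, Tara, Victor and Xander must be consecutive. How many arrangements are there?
Treat the 4 as one block: (12-4+1)! × 4! = 362880 × 24 = 8709120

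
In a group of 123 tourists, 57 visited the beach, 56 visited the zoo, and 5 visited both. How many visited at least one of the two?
|A∪B| = |A| + |B| - |A∩B| = 57 + 56 - 5 = 108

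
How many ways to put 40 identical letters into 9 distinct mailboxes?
C(40+9-1, 9-1) = C(48, 8) = 377348994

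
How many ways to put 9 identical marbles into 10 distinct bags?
C(9+10-1, 10-1) = C(18, 9) = 48620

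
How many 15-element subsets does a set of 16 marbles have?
C(16,15) = 16!/(15!×1!) = 16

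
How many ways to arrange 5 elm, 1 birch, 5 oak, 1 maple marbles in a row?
12! / (5! × 1! × 5! × 1!) = 33264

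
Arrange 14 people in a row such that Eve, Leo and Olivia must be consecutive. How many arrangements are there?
Treat the 3 as one block: (14-3+1)! × 3! = 479001600 × 6 = 2874009600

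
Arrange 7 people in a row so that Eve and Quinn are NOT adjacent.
Total - adjacent = 7! - (7-1)!×2 = 5040 - 1440 = 3600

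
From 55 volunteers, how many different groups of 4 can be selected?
C(55,4) = 55!/(4!×51!) = 341055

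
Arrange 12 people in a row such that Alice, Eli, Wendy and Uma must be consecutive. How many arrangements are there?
Treat the 4 as one block: (12-4+1)! × 4! = 362880 × 24 = 8709120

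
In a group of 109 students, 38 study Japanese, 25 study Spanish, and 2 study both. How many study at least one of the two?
|A∪B| = |A| + |B| - |A∩B| = 38 + 25 - 2 = 61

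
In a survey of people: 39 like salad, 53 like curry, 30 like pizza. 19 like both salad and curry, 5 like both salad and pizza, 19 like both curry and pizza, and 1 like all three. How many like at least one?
|A∪B∪C| = 39+53+30-19-5-19+1 = 80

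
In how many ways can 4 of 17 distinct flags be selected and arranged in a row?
P(17,4) = 17!/(17-4)! = 57120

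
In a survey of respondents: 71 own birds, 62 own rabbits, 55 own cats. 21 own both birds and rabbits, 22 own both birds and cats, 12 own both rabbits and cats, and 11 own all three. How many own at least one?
|A∪B∪C| = 71+62+55-21-22-12+11 = 144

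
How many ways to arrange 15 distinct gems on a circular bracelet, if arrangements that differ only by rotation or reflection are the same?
(15-1)!/2 = 87178291200/2 = 43589145600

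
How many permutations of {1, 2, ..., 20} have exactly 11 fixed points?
Choose the 11 fixed points C(20,11) = 167960, derange the rest: !9 = Σ_{j=0}^{9} (-1)^j·9!/j! = 362880 - 362880 + 181440 - 60480 + 15120 - 3024 + 504 - 72 + 9 - 1 = 133496. Product = 167960 × 133496 = 22421988160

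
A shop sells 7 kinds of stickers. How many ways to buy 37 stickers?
C(37+7-1, 7-1) = C(43, 6) = 6096454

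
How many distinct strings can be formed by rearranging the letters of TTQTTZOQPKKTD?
13! / (1! × 2! × 2! × 1! × 5! × 1! × 1!) = 12972960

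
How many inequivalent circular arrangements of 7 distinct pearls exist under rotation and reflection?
(7-1)!/2 = 720/2 = 360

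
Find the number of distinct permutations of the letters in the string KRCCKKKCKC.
10! / (5! × 4! × 1!) = 1260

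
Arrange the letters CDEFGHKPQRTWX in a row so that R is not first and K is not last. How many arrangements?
By inclusion-exclusion: 13! - 2×(13-1)! + (13-2)! = 6227020800 - 958003200 + 39916800 = 5308934400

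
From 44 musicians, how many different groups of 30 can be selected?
C(44,30) = 44!/(30!×14!) = 114955808528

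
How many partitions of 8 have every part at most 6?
Let r_j(i) = number of partitions of i into parts ≤ j, for i = 0..8. r_1(i) = 1 for all i; r_j(i) = r_{j-1}(i) + r_j(i-j). Rows j = 2..6: ≤2: 1 1 2 2 3 3 4 4 5; ≤3: 1 1 2 3 4 5 7 8 10; ≤4: 1 1 2 3 5 6 9 11 15; ≤5: 1 1 2 3 5 7 10 13 18; ≤6: 1 1 2 3 5 7 11 14 20. r_6(8) = 20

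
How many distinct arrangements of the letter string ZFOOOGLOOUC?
11! / (1! × 1! × 1! × 5! × 1! × 1! × 1!) = 332640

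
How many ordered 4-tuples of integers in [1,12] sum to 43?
Coefficient of x^43 in (x + x² + ... + x^12)^4. By inclusion-exclusion on dice exceeding 12: Σ_j (-1)^j C(4,j)·C(43-1-12j, 3) = C(4,0)·C(42,3) - C(4,1)·C(30,3) + C(4,2)·C(18,3) - C(4,3)·C(6,3) = 1·11480 - 4·4060 + 6·816 - 4·20 = 56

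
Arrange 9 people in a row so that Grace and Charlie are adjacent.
Treat as block: (9-1)! × 2! = 40320 × 2 = 80640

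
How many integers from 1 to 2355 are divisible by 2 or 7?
⌊2355/2⌋ + ⌊2355/7⌋ - ⌊2355/14⌋ = 1177 + 336 - 168 = 1345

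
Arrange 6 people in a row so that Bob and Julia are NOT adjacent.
Total - adjacent = 6! - (6-1)!×2 = 720 - 240 = 480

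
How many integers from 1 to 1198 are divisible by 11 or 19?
⌊1198/11⌋ + ⌊1198/19⌋ - ⌊1198/209⌋ = 108 + 63 - 5 = 166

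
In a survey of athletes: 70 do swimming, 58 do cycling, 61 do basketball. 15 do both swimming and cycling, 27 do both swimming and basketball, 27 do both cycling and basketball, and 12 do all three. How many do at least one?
|A∪B∪C| = 70+58+61-15-27-27+12 = 132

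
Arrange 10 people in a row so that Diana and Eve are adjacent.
Treat as block: (10-1)! × 2! = 362880 × 2 = 725760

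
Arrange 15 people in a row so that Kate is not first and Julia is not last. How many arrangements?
By inclusion-exclusion: 15! - 2×(15-1)! + (15-2)! = 1307674368000 - 174356582400 + 6227020800 = 1139544806400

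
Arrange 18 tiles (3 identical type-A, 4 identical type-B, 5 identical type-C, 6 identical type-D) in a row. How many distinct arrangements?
18! / (3! × 4! × 5! × 6!) = 514594080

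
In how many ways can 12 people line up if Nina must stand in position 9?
Fix one position: (12-1)! = 39916800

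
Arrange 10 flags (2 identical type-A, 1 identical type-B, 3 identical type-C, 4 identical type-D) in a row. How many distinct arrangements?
10! / (2! × 1! × 3! × 4!) = 12600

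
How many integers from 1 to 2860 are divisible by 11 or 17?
⌊2860/11⌋ + ⌊2860/17⌋ - ⌊2860/187⌋ = 260 + 168 - 15 = 413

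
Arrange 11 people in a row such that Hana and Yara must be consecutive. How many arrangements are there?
Treat the 2 as one block: (11-2+1)! × 2! = 3628800 × 2 = 7257600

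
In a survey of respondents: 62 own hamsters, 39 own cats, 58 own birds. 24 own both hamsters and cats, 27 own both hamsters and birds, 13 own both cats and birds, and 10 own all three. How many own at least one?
|A∪B∪C| = 62+39+58-24-27-13+10 = 105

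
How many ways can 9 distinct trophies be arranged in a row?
9! = 362880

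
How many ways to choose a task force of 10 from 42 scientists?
C(42,10) = 42!/(10!×32!) = 1471442973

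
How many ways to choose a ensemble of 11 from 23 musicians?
C(23,11) = 23!/(11!×12!) = 1352078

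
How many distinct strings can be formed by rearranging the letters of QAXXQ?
5! / (1! × 2! × 2!) = 30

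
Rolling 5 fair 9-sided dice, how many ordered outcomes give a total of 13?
Coefficient of x^13 in (x + x² + ... + x^9)^5. By inclusion-exclusion on dice exceeding 9: Σ_j (-1)^j C(5,j)·C(13-1-9j, 4) = C(5,0)·C(12,4) = 1·495 = 495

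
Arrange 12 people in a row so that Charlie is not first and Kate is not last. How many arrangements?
By inclusion-exclusion: 12! - 2×(12-1)! + (12-2)! = 479001600 - 79833600 + 3628800 = 402796800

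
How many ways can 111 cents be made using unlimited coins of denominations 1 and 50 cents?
Coefficient of x^111 in 1/(1-x^1) · 1/(1-x^50). Use j coins of 50 for j = 0..⌊111/50⌋ = 2, the rest in 1s: 2 + 1 = 3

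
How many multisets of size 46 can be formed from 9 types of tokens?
C(46+9-1, 9-1) = C(54, 8) = 1040465790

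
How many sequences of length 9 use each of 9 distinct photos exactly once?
9! = 362880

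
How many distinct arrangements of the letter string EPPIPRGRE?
9! / (1! × 2! × 2! × 1! × 3!) = 15120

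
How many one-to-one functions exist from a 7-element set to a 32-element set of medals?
P(32,7) = 32!/(32-7)! = 16963914240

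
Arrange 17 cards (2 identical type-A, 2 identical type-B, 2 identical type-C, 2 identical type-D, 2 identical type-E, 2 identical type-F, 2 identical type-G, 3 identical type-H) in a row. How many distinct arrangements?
17! / (2! × 2! × 2! × 2! × 2! × 2! × 2! × 3!) = 463134672000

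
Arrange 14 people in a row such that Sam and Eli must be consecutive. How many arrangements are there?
Treat the 2 as one block: (14-2+1)! × 2! = 6227020800 × 2 = 12454041600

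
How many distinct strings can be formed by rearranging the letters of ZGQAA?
5! / (1! × 1! × 2! × 1!) = 60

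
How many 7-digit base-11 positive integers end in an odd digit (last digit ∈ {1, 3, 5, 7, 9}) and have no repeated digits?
Last∈{1,3,5,7,9}. Last=0: 0. Last nonzero: 5×9×P(9,5) = 680400. Total = 680400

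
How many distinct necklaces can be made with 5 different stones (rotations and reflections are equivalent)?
(5-1)!/2 = 24/2 = 12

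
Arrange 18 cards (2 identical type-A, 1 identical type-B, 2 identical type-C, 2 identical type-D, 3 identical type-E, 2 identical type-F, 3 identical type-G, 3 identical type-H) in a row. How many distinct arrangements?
18! / (2! × 1! × 2! × 2! × 3! × 2! × 3! × 3!) = 1852538688000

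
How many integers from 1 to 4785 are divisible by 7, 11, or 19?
⌊4785/7⌋+⌊4785/11⌋+⌊4785/19⌋ - ⌊4785/77⌋-⌊4785/133⌋-⌊4785/209⌋ + ⌊4785/1463⌋ = 683+435+251 - 62-35-22 + 3 = 1253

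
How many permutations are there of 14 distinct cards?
14! = 87178291200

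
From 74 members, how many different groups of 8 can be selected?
C(74,8) = 74!/(8!×66!) = 15071474661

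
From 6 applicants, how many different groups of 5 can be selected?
C(6,5) = 6!/(5!×1!) = 6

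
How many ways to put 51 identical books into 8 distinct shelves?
C(51+8-1, 8-1) = C(58, 7) = 300674088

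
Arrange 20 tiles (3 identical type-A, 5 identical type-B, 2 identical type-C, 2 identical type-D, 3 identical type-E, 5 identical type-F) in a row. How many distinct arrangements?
20! / (3! × 5! × 2! × 2! × 3! × 5!) = 1173274502400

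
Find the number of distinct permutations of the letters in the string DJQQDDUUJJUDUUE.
15! / (1! × 2! × 5! × 4! × 3!) = 37837800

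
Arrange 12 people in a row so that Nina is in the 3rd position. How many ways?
Fix one position: (12-1)! = 39916800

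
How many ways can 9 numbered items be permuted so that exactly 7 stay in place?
Choose the 7 fixed points C(9,7) = 36, derange the rest: !2 = Σ_{j=0}^{2} (-1)^j·2!/j! = 2 - 2 + 1 = 1. Product = 36 × 1 = 36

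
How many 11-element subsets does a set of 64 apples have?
C(64,11) = 64!/(11!×53!) = 743595781824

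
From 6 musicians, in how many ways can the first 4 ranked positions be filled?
P(6,4) = 6!/(6-4)! = 360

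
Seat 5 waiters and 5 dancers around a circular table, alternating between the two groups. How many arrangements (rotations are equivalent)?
Fix one of the waiters: (5-1)! ways for the remaining waiters, × 5! ways for the dancers = 24 × 120 = 2880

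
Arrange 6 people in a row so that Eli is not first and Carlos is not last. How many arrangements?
By inclusion-exclusion: 6! - 2×(6-1)! + (6-2)! = 720 - 240 + 24 = 504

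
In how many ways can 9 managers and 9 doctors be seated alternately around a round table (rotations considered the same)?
Fix one of the managers: (9-1)! ways for the remaining managers, × 9! ways for the doctors = 40320 × 362880 = 14631321600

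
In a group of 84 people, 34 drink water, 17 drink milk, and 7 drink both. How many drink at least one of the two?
|A∪B| = |A| + |B| - |A∩B| = 34 + 17 - 7 = 44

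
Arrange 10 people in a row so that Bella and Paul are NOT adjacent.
Total - adjacent = 10! - (10-1)!×2 = 3628800 - 725760 = 2903040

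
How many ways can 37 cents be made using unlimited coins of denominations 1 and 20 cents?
Coefficient of x^37 in 1/(1-x^1) · 1/(1-x^20). Use j coins of 20 for j = 0..⌊37/20⌋ = 1, the rest in 1s: 1 + 1 = 2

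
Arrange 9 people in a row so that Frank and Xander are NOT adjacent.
Total - adjacent = 9! - (9-1)!×2 = 362880 - 80640 = 282240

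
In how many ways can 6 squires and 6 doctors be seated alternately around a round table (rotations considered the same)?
Fix one of the squires: (6-1)! ways for the remaining squires, × 6! ways for the doctors = 120 × 720 = 86400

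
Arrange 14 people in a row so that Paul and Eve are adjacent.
Treat as block: (14-1)! × 2! = 6227020800 × 2 = 12454041600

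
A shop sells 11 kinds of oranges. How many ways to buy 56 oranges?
C(56+11-1, 11-1) = C(66, 10) = 210980549208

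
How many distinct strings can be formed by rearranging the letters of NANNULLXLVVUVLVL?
16! / (3! × 1! × 1! × 4! × 2! × 5!) = 605404800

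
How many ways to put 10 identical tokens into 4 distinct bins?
C(10+4-1, 4-1) = C(13, 3) = 286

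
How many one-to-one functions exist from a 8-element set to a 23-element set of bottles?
P(23,8) = 23!/(23-8)! = 19769460480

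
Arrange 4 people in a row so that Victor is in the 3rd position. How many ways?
Fix one position: (4-1)! = 6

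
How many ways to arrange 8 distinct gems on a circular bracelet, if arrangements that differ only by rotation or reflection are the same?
(8-1)!/2 = 5040/2 = 2520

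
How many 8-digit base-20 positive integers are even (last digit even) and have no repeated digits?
Last∈{0,2,4,6,8,10,12,14,16,18}. Last=0: 253955520. Last nonzero: 9×18×P(18,6) = 2165304960. Total = 2419260480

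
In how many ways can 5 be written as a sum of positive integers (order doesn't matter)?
Pentagonal recurrence p(n) = p(n-1) + p(n-2) - p(n-5) - p(n-7) + p(n-12) + p(n-15) - ... gives p(0..4) = 1, 1, 2, 3, 5. p(5) = p(4) + p(3) - p(0) = 5 + 3 - 1 = 7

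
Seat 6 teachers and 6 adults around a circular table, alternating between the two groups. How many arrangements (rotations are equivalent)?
Fix one of the teachers: (6-1)! ways for the remaining teachers, × 6! ways for the adults = 120 × 720 = 86400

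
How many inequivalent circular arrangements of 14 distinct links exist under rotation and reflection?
(14-1)!/2 = 6227020800/2 = 3113510400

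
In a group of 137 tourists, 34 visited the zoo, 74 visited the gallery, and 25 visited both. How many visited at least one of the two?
|A∪B| = |A| + |B| - |A∩B| = 34 + 74 - 25 = 83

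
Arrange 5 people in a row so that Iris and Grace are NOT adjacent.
Total - adjacent = 5! - (5-1)!×2 = 120 - 48 = 72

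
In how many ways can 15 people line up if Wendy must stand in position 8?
Fix one position: (15-1)! = 87178291200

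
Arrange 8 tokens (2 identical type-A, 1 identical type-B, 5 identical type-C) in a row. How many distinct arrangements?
8! / (2! × 1! × 5!) = 168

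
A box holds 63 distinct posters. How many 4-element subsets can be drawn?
C(63,4) = 63!/(4!×59!) = 595665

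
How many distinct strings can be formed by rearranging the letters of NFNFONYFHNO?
11! / (1! × 1! × 3! × 2! × 4!) = 138600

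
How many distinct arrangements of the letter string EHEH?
4! / (2! × 2!) = 6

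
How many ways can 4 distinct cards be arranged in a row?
4! = 24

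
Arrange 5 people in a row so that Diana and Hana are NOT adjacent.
Total - adjacent = 5! - (5-1)!×2 = 120 - 48 = 72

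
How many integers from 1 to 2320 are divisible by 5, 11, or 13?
⌊2320/5⌋+⌊2320/11⌋+⌊2320/13⌋ - ⌊2320/55⌋-⌊2320/65⌋-⌊2320/143⌋ + ⌊2320/715⌋ = 464+210+178 - 42-35-16 + 3 = 762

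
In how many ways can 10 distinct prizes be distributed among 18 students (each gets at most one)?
P(18,10) = 18!/(18-10)! = 158789030400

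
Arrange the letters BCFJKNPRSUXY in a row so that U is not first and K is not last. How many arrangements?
By inclusion-exclusion: 12! - 2×(12-1)! + (12-2)! = 479001600 - 79833600 + 3628800 = 402796800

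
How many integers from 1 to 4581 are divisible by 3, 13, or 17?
⌊4581/3⌋+⌊4581/13⌋+⌊4581/17⌋ - ⌊4581/39⌋-⌊4581/51⌋-⌊4581/221⌋ + ⌊4581/663⌋ = 1527+352+269 - 117-89-20 + 6 = 1928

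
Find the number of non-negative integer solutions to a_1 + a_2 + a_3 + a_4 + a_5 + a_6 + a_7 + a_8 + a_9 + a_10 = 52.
C(52+10-1, 10-1) = C(61, 9) = 17341763505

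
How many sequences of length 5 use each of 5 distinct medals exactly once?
5! = 120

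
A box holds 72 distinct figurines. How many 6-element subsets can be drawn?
C(72,6) = 72!/(6!×66!) = 156238908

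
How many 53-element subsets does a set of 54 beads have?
C(54,53) = 54!/(53!×1!) = 54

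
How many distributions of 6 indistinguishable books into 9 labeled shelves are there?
C(6+9-1, 9-1) = C(14, 8) = 3003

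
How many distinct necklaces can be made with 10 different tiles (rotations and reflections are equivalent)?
(10-1)!/2 = 362880/2 = 181440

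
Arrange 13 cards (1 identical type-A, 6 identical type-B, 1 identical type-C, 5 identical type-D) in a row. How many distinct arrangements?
13! / (1! × 6! × 1! × 5!) = 72072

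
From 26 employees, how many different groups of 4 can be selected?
C(26,4) = 26!/(4!×22!) = 14950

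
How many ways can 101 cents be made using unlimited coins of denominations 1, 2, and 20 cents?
Coefficient of x^101 in 1/(1-x^1) · 1/(1-x^2) · 1/(1-x^20). Case on j = number of 20-cent coins (j = 0..5); remainder r = 101 - 20j is made from {1,2} in ⌊r/2⌋+1 ways. r = 101, 81, 61, 41, 21, 1 → 51 + 41 + 31 + 21 + 11 + 1 = 156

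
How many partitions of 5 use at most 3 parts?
By conjugation, equals partitions of 5 into parts ≤ 3. Let r_j(i) = number of partitions of i into parts ≤ j, for i = 0..5. r_1(i) = 1 for all i; r_j(i) = r_{j-1}(i) + r_j(i-j). Rows j = 2..3: ≤2: 1 1 2 2 3 3; ≤3: 1 1 2 3 4 5. r_3(5) = 5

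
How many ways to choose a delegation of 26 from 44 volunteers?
C(44,26) = 44!/(26!×18!) = 1029530696964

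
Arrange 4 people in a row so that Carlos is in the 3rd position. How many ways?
Fix one position: (4-1)! = 6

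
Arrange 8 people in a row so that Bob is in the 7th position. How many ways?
Fix one position: (8-1)! = 5040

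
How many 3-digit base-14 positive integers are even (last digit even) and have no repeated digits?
Last∈{0,2,4,6,8,10,12}. Last=0: 156. Last nonzero: 6×12×P(12,1) = 864. Total = 1020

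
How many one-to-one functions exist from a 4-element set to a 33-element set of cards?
P(33,4) = 33!/(33-4)! = 982080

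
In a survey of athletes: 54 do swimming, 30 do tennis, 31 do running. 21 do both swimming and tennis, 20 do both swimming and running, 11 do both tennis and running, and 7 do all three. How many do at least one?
|A∪B∪C| = 54+30+31-21-20-11+7 = 70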